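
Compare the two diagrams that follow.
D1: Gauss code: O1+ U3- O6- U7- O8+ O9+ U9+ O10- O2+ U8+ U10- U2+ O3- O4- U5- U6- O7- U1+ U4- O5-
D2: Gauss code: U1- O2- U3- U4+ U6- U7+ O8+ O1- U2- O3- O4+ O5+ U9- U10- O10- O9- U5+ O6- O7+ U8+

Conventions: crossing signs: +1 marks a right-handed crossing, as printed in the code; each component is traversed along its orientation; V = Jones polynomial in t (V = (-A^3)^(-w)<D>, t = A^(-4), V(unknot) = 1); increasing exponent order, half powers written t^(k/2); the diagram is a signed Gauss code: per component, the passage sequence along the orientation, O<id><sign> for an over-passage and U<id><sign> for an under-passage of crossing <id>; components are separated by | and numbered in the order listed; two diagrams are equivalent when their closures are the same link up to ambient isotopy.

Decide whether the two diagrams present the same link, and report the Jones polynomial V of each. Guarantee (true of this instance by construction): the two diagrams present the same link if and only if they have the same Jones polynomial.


equivalent: no
D1 (bracket A^-2 - A^2 + 2A^6 - A^10 + A^14 - A^18; 10 crossings at w = -2): V = -t^-6 + t^-5 - t^-4 + 2t^-3 - t^-2 + t^-1
V(D2) = 1  (w -2, c 10, <D> = A^-6)
key observation: V(t) takes 2 values over 2 diagrams, fixing the grouping


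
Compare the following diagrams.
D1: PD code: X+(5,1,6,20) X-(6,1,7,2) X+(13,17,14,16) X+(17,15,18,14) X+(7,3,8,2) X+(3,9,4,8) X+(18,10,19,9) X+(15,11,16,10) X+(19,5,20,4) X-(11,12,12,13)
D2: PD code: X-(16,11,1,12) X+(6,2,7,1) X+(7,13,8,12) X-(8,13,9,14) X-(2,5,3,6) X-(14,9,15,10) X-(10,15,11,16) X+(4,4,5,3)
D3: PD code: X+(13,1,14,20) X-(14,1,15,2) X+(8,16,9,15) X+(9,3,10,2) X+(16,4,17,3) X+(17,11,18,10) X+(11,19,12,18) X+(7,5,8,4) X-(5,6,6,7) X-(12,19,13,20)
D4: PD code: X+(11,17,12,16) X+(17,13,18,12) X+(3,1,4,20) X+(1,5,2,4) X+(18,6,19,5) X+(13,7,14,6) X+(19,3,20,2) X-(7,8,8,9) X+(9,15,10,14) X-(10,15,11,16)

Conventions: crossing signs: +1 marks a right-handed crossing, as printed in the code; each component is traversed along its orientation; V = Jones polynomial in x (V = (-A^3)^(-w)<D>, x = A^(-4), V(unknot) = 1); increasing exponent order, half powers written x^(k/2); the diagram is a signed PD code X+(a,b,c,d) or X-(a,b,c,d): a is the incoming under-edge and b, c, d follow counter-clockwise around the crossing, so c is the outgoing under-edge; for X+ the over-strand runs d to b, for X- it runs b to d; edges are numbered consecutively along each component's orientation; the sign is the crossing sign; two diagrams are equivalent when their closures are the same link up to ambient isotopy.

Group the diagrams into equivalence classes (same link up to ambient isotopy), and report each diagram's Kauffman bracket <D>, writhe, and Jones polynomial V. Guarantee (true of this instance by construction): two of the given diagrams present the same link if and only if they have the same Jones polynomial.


equivalence classes: {D1, D4} | {D2} | {D3}
D1 (bracket A^-14 - 2A^-10 + A^-6 - 2A^-2 + 2A^2 + A^10; 10 crossings at w = +6): V = x^2 + 2x^4 - 2x^5 + x^6 - 2x^7 + x^8
V(D2) = -x^-4 + x^-3 + x^-1  (w -2, c 8, <D> = A^-2 + A^6 - A^10)
D3 (bracket -A^-4 + 1 + A^8; 10 crossings at w = +4): V = x + x^3 - x^4
V(D4) = x^2 + 2x^4 - 2x^5 + x^6 - 2x^7 + x^8  [10 crossings, <D> = A^-14 - 2A^-10 + A^-6 - 2A^-2 + 2A^2 + A^10, w = +6]
key observation: comparing 4 Jones polynomials yields 3 groups


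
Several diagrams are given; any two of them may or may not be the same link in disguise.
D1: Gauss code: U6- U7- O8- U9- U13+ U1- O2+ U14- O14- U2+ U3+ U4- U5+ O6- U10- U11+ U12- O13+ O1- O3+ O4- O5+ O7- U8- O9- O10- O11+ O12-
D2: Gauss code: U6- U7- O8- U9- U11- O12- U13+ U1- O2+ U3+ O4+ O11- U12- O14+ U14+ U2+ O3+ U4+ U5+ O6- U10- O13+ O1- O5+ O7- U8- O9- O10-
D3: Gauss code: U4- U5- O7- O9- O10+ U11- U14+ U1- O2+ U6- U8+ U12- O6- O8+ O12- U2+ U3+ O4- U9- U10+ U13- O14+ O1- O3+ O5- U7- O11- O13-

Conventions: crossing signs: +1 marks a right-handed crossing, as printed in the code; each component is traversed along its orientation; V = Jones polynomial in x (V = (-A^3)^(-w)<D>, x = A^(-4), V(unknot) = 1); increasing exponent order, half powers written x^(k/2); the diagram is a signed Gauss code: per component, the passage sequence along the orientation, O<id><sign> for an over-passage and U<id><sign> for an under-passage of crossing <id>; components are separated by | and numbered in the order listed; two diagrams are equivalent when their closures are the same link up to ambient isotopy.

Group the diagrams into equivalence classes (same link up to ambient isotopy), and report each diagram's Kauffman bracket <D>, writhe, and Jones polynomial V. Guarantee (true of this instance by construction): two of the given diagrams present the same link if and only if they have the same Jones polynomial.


equivalence classes: {D1, D2, D3}
D1 (bracket A^-8 - A^-4 + 2 - A^4 + A^8 - A^12; 14 crossings at w = -4): V = -x^-6 + x^-5 - x^-4 + 2x^-3 - x^-2 + x^-1
V(D2) = -x^-6 + x^-5 - x^-4 + 2x^-3 - x^-2 + x^-1  [14 crossings, <D> = A^-2 - A^2 + 2A^6 - A^10 + A^14 - A^18, w = -2]
D3 (bracket A^-8 - A^-4 + 2 - A^4 + A^8 - A^12; 14 crossings at w = -4): V = -x^-6 + x^-5 - x^-4 + 2x^-3 - x^-2 + x^-1
key observation: one V(x) for all 3 diagrams — one class (guaranteed)


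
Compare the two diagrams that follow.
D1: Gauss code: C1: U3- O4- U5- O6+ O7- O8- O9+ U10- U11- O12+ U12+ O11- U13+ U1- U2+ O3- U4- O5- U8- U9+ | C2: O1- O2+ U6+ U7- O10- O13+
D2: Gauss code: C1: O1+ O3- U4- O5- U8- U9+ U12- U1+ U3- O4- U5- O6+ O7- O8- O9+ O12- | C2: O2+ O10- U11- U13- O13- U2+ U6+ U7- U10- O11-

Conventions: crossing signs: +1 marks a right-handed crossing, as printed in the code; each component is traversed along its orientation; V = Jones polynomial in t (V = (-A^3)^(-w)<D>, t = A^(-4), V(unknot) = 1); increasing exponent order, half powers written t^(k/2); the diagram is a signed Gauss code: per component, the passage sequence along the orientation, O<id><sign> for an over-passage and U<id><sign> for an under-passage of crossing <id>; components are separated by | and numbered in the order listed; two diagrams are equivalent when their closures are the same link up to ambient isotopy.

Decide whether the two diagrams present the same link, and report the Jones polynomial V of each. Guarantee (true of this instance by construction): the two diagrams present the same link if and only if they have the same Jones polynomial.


equivalent: yes
V(D1) = t^(-9/2) - t^(-5/2) - t^(-3/2) - t^(-1/2)  (w -3, c 13, <D> = A^-7 + A^-3 + A - A^9)
V(D2) = t^(-9/2) - t^(-5/2) - t^(-3/2) - t^(-1/2)  (w -5, c 13, <D> = A^-13 + A^-9 + A^-5 - A^3)
why: one V(t) for all 2 diagrams — one class (guaranteed)


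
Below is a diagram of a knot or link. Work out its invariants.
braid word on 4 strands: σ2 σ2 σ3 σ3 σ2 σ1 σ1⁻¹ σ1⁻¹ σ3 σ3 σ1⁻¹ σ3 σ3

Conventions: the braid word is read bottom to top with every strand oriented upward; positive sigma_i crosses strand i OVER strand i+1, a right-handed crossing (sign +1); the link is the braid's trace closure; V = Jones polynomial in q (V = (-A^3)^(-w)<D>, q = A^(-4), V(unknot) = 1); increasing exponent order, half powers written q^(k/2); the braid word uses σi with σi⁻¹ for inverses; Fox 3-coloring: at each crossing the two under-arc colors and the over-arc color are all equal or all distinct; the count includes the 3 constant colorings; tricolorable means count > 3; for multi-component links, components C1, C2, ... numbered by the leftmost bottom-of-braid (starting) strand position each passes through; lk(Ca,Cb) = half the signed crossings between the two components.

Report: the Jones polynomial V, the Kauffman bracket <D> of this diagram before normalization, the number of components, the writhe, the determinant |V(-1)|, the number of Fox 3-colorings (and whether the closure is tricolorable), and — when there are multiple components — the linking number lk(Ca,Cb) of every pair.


Jones polynomial: V(q) = q + 2q^3 + q^5
<D> = -A - 2A^9 - A^17; writhe +7
components 3, writhe +7 (13 crossings)
linking number lk(C1,C2) = -1
lk(C1,C3): 0
lk(C2,C3) = +3
3-colorings: 3 of 3^13, det 4 — not tricolorable
note: inverse pairs cancel, leaving σ2 σ2 σ3 σ3 σ2 σ1⁻¹ σ3 σ3 σ1⁻¹ σ3 σ3


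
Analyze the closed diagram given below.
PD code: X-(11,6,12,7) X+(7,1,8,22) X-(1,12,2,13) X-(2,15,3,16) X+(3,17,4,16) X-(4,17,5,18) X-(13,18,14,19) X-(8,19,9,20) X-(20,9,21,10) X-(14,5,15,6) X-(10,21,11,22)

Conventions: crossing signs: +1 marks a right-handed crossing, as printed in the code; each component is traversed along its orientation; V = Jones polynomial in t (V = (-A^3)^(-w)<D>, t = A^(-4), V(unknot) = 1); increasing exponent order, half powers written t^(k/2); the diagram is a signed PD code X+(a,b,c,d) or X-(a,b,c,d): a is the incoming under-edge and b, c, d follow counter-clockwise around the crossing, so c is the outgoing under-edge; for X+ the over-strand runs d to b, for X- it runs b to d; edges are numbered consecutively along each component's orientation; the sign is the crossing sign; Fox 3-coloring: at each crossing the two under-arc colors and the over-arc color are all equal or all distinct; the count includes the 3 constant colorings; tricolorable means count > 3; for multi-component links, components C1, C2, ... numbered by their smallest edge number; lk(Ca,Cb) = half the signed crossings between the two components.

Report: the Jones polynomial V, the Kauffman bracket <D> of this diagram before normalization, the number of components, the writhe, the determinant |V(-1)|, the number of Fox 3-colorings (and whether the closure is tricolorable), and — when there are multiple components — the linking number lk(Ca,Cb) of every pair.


V(t) = -t^-9 + 2t^-8 - 3t^-7 + 3t^-6 - 3t^-5 + 3t^-4 - t^-3 + t^-2
bracket: -A^-13 + A^-9 - 3A^-5 + 3A^-1 - 3A^3 + 3A^7 - 2A^11 + A^15, w = -7
1 component, writhe -7, over 11 crossings
det 17, colorings 3 of 3^11 — not tricolorable
observation: w = -7 shifts under R1 moves; the (-A^3)^(7) factor cancels that in V


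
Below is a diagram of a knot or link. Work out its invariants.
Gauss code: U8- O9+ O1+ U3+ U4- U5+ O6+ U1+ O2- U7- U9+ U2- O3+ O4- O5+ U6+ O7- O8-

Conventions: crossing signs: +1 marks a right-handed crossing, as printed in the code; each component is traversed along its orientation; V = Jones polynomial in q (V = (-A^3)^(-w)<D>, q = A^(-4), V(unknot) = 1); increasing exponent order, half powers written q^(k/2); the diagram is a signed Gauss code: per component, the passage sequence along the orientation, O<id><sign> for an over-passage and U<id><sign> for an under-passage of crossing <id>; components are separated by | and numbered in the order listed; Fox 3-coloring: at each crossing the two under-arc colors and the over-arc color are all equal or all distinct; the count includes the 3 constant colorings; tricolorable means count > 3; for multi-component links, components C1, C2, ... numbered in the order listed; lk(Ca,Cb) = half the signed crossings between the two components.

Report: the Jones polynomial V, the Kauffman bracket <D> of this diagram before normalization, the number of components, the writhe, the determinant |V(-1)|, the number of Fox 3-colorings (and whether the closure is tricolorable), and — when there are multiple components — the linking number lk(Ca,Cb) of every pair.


V = q + q^3 - q^4
<D> = A^-13 - A^-9 - A^-1 (w = +1)
1 component over 9 crossings, w = +1
9 Fox colorings among 3^9, |V(-1)| = 3: tricolorable
why: w = +1 shifts under R1 moves; the (-A^3)^(-1) factor cancels that in V


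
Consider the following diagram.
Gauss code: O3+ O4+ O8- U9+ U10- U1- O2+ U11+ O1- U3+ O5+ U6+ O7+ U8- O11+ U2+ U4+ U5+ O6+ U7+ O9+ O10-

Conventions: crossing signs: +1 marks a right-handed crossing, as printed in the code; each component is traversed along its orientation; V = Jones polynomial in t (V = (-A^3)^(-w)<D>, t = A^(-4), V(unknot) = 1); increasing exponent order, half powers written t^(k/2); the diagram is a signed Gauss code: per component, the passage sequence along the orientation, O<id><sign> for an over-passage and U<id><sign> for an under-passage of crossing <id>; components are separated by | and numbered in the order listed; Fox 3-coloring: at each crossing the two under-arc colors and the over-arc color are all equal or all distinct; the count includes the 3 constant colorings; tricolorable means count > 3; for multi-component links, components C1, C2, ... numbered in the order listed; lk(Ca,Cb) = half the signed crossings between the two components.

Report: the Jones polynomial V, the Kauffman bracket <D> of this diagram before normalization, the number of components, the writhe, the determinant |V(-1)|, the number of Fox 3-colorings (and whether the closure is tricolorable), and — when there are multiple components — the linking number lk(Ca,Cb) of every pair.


V = t - t^2 + 2t^3 - t^4 + t^5 - t^6
<D> = A^-9 - A^-5 + A^-1 - 2A^3 + A^7 - A^11 (w = +5)
1 component over 11 crossings, w = +5
3 Fox colorings among 3^11, |V(-1)| = 7: not tricolorable
why: w = +5 (over 11 crossings) is diagram-only; (-A^3)^(-5) removes it from V


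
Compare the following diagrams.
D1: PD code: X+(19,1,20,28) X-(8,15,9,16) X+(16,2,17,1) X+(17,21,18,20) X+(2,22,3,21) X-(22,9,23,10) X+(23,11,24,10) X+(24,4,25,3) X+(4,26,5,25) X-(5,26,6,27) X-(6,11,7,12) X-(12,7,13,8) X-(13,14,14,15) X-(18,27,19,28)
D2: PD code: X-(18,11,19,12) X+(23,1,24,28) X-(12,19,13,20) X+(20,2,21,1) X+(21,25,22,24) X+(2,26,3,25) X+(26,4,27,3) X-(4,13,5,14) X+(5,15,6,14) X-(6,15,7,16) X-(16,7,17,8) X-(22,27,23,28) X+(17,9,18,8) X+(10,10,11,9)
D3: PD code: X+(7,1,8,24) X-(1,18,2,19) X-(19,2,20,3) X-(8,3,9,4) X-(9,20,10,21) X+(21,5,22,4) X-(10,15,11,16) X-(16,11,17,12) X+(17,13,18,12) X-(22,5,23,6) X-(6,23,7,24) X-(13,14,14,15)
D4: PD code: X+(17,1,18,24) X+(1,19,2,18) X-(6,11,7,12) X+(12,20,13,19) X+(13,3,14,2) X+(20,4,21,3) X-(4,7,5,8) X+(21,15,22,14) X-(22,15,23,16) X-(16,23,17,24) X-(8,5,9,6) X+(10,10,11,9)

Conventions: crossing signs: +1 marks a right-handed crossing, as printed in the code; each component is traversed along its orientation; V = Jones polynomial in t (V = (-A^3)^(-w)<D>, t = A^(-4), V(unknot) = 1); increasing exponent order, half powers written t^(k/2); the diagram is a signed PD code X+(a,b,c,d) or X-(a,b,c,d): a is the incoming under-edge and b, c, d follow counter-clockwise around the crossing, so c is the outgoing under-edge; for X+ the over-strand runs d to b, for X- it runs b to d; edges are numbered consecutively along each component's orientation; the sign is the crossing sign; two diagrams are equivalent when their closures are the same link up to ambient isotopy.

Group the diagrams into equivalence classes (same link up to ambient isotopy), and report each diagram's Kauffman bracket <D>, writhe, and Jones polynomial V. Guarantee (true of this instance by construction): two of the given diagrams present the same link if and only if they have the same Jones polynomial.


classes: {D1, D2, D4} | {D3}
V(D1) = -t^-3 + t^-2 - t^-1 + 3 - t + t^2 - t^3  [14 crossings, <D> = -A^-12 + A^-8 - A^-4 + 3 - A^4 + A^8 - A^12, w = 0]
D2 (bracket -A^-6 + A^-2 - A^2 + 3A^6 - A^10 + A^14 - A^18; 14 crossings at w = +2): V = -t^-3 + t^-2 - t^-1 + 3 - t + t^2 - t^3
V(D3) = -t^-4 + t^-3 + t^-1  [12 crossings, <D> = A^-14 + A^-6 - A^-2, w = -6]
V(D4) = -t^-3 + t^-2 - t^-1 + 3 - t + t^2 - t^3  [12 crossings, <D> = -A^-6 + A^-2 - A^2 + 3A^6 - A^10 + A^14 - A^18, w = +2]
note: comparing 4 Jones polynomials yields 2 groups


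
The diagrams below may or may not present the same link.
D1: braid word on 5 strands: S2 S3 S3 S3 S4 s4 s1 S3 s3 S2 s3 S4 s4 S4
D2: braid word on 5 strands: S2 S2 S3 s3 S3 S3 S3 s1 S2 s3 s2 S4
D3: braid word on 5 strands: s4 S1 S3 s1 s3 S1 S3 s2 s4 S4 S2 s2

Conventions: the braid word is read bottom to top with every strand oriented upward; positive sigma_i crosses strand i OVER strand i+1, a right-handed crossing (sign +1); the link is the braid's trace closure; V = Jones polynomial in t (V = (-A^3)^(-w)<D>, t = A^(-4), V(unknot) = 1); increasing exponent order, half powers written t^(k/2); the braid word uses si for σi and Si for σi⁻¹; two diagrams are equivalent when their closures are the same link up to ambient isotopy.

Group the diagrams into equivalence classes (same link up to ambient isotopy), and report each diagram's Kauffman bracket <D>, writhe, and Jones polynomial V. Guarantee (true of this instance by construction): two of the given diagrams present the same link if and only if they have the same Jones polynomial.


equivalence classes: {D1, D2} | {D3}
D1 (bracket A^-8 - A^-4 + 2 - A^4 + A^8 - A^12; 14 crossings at w = -4): V = -t^-6 + t^-5 - t^-4 + 2t^-3 - t^-2 + t^-1
D2 (bracket A^-8 - A^-4 + 2 - A^4 + A^8 - A^12; 12 crossings at w = -4): V = -t^-6 + t^-5 - t^-4 + 2t^-3 - t^-2 + t^-1
D3 (bracket 1; 12 crossings at w = 0): V = 1
key observation: comparing 3 Jones polynomials yields 2 groups


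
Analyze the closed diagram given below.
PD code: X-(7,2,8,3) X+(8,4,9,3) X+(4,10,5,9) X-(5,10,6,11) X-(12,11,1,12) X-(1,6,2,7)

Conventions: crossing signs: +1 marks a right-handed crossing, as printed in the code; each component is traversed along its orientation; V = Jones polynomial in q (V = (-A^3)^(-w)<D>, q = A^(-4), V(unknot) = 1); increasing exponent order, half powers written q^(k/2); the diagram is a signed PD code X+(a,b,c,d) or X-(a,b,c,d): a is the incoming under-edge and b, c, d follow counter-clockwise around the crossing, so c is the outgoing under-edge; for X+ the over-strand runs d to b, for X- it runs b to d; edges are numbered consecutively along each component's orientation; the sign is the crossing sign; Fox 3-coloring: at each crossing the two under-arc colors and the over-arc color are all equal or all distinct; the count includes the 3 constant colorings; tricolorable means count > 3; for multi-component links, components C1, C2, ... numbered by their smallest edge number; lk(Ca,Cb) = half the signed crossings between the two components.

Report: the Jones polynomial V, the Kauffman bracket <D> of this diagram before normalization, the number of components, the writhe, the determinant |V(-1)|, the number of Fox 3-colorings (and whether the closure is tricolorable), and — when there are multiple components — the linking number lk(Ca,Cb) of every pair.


Jones polynomial: V(q) = 1
<D> = A^-6; writhe -2
components 1, writhe -2 (6 crossings)
3-colorings: 3 of 3^6, det 1 — not tricolorable
note: w = -2 shifts under R1 moves; the (-A^3)^(2) factor cancels that in V


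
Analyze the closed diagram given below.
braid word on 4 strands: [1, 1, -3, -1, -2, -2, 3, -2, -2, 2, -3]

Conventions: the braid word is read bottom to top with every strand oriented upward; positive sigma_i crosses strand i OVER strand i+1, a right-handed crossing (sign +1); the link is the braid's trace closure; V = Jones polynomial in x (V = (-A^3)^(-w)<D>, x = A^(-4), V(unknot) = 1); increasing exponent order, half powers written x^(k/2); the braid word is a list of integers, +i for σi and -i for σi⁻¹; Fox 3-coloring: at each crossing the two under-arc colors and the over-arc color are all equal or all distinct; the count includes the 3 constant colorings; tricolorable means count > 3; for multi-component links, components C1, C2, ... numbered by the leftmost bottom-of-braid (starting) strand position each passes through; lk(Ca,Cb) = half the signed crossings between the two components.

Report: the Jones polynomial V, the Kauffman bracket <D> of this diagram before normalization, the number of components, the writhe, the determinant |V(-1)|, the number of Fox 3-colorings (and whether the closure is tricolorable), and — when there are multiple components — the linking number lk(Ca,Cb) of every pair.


V(x) = -x^-6 + x^-5 - x^-4 + 2x^-3 - x^-2 + x^-1
bracket: -A^-5 + A^-1 - 2A^3 + A^7 - A^11 + A^15, w = -3
1 component, writhe -3, over 11 crossings
det 7, colorings 3 of 3^11 — not tricolorable
observation: w = -3 shifts under R1 moves; the (-A^3)^(3) factor cancels that in V


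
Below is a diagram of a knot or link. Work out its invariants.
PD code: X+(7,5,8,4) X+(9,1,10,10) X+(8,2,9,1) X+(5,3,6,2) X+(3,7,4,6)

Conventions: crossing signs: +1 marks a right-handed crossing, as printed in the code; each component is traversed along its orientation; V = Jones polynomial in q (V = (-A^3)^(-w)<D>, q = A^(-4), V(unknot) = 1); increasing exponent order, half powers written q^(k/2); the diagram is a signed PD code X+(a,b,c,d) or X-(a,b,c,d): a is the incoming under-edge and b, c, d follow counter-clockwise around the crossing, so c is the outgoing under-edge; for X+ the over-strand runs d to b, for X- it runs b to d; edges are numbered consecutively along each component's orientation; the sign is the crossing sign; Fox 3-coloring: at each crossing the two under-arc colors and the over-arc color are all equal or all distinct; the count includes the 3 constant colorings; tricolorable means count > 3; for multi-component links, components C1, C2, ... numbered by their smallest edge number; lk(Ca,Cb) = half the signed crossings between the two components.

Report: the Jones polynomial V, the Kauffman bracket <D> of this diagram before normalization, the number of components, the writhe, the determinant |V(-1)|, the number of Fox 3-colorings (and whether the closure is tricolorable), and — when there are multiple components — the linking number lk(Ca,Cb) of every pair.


V = q + q^3 - q^4
<D> = A^-1 - A^3 - A^11 (w = +5)
1 component over 5 crossings, w = +5
9 Fox colorings among 3^5, |V(-1)| = 3: tricolorable
why: w = +5 shifts under R1 moves; the (-A^3)^(-5) factor cancels that in V


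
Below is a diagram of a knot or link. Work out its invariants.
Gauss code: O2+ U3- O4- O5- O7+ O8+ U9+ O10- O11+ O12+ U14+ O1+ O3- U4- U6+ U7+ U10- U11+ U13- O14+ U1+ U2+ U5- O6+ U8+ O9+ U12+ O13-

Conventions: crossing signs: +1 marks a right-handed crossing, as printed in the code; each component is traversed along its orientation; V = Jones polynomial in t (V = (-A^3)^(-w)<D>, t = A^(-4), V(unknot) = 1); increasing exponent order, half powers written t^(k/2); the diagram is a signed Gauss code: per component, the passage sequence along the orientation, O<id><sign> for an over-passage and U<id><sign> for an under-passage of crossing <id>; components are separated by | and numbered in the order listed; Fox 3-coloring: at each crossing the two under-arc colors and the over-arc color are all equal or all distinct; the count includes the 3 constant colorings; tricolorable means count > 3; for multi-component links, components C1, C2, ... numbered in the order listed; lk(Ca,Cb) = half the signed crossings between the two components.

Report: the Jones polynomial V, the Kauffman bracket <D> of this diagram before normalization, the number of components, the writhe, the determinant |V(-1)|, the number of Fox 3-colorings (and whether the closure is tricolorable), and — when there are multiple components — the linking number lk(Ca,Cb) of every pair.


V = 2t - 2t^2 + 3t^3 - 3t^4 + 2t^5 - 2t^6 + t^7
<D> = A^-16 - 2A^-12 + 2A^-8 - 3A^-4 + 3 - 2A^4 + 2A^8 (w = +4)
1 component over 14 crossings, w = +4
9 Fox colorings among 3^14, |V(-1)| = 15: tricolorable
why: w = +4 shifts under R1 moves; the (-A^3)^(-4) factor cancels that in V


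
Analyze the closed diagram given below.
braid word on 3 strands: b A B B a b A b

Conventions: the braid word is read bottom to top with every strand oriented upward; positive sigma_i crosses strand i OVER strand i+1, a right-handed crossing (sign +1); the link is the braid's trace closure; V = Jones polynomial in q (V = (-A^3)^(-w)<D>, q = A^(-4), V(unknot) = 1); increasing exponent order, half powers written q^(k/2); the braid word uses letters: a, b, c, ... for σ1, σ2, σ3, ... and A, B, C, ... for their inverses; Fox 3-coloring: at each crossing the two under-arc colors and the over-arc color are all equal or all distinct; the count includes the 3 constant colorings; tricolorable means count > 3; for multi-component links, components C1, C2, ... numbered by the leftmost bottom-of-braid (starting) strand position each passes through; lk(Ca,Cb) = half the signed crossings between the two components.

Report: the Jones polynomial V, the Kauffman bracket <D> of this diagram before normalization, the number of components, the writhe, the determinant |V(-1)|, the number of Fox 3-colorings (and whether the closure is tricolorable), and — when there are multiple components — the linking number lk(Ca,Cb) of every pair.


V = -q^-3 + q^-2 - q^-1 + 3 - q + q^2 - q^3
<D> = -A^-12 + A^-8 - A^-4 + 3 - A^4 + A^8 - A^12 (w = 0)
1 component over 8 crossings, w = 0
27 Fox colorings among 3^8, |V(-1)| = 9: tricolorable
why: palindromic: swapping q for 1/q fixes V


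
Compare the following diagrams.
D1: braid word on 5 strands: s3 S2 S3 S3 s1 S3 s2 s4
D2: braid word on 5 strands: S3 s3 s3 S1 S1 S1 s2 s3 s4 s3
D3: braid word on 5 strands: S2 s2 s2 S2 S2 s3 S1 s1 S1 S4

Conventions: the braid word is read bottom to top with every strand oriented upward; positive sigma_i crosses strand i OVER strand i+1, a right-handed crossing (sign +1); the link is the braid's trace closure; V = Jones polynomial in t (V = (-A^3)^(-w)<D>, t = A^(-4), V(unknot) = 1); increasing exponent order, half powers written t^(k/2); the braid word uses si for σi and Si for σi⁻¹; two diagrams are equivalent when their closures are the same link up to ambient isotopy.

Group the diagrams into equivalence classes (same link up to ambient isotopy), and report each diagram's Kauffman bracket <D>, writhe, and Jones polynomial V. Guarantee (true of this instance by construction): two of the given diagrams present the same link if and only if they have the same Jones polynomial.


equivalence classes: {D1} | {D2} | {D3}
D1 (bracket A^4 + A^12 - A^16; 8 crossings at w = 0): V = -t^-4 + t^-3 + t^-1
V(D2) = -t^-3 + t^-2 - t^-1 + 3 - t + t^2 - t^3  [10 crossings, <D> = -A^-6 + A^-2 - A^2 + 3A^6 - A^10 + A^14 - A^18, w = +2]
V(D3) = 1  (w -2, c 10, <D> = A^-6)
observation: V(t) takes 3 values over 3 diagrams, fixing the grouping


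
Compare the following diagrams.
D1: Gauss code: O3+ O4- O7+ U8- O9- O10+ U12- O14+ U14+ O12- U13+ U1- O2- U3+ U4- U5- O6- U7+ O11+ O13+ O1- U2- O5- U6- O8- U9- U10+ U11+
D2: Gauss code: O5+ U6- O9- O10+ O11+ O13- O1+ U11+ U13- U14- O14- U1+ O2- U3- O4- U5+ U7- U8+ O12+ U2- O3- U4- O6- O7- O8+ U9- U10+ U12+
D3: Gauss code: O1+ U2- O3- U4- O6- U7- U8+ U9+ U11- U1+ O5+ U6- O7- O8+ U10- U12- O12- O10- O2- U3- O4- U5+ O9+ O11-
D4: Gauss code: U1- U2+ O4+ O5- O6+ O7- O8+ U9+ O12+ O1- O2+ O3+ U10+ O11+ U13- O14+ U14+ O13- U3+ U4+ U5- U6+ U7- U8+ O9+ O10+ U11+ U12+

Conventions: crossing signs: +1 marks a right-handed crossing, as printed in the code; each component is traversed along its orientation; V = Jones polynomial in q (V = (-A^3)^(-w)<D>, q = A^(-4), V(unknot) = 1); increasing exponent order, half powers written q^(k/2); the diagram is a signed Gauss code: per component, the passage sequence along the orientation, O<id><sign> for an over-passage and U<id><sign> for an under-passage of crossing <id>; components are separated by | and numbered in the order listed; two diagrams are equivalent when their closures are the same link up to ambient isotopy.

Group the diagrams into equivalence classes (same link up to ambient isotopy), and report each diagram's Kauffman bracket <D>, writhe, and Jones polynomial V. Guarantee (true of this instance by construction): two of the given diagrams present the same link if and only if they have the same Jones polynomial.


equivalence classes: {D1, D2, D3} | {D4}
D1 (bracket A^-10 - A^-6 + 2A^-2 - 2A^2 + 2A^6 - 2A^10 + A^14; 14 crossings at w = -2): V = q^-5 - 2q^-4 + 2q^-3 - 2q^-2 + 2q^-1 - 1 + q
V(D2) = q^-5 - 2q^-4 + 2q^-3 - 2q^-2 + 2q^-1 - 1 + q  (w -2, c 14, <D> = A^-10 - A^-6 + 2A^-2 - 2A^2 + 2A^6 - 2A^10 + A^14)
D3 (bracket A^-16 - A^-12 + 2A^-8 - 2A^-4 + 2 - 2A^4 + A^8; 12 crossings at w = -4): V = q^-5 - 2q^-4 + 2q^-3 - 2q^-2 + 2q^-1 - 1 + q
D4 (bracket -A^-10 + A^-6 - A^-2 + A^2 + A^10; 14 crossings at w = +6): V = q^2 + q^4 - q^5 + q^6 - q^7
observation: 2 classes among 4 diagrams; unequal V(q) rules out equality


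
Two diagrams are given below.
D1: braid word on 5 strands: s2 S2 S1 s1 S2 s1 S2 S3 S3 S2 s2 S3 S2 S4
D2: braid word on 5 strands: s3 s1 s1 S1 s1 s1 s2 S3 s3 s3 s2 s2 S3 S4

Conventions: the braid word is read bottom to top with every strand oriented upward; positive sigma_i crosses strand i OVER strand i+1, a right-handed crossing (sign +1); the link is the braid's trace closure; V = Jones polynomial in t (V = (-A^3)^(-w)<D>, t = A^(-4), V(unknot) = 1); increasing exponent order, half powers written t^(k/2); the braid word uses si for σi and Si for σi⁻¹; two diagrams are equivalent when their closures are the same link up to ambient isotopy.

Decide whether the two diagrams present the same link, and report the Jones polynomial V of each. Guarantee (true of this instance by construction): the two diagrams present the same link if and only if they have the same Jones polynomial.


same link: no
V(D1) = t^-8 - 2t^-7 + t^-6 - 2t^-5 + 2t^-4 + t^-2  [14 crossings, <D> = A^-10 + 2A^-2 - 2A^2 + A^6 - 2A^10 + A^14, w = -6]
D2 (bracket A^-14 - 2A^-10 + A^-6 - 2A^-2 + 2A^2 + A^10; 14 crossings at w = +6): V = t^2 + 2t^4 - 2t^5 + t^6 - 2t^7 + t^8
note: V(t) takes 2 values over 2 diagrams, fixing the grouping


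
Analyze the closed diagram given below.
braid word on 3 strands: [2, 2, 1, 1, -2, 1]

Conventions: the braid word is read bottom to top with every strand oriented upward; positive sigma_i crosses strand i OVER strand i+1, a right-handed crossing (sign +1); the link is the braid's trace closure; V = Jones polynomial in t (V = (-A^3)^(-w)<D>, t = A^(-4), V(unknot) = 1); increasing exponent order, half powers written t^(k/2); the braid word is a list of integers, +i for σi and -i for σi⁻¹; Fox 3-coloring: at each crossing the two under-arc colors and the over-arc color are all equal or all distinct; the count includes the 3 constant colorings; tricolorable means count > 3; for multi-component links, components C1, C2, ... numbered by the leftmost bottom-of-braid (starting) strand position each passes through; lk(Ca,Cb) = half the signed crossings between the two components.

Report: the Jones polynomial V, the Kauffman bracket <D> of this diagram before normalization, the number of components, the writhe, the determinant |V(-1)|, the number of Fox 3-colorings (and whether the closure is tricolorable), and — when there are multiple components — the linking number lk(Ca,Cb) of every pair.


V(t) = t - t^2 + 2t^3 - t^4 + t^5 - t^6
bracket: -A^-12 + A^-8 - A^-4 + 2 - A^4 + A^8, w = +4
1 component, writhe +4, over 6 crossings
det 7, colorings 3 of 3^6 — not tricolorable
observation: V spans 5 powers of t: at least 5 crossings in any diagram


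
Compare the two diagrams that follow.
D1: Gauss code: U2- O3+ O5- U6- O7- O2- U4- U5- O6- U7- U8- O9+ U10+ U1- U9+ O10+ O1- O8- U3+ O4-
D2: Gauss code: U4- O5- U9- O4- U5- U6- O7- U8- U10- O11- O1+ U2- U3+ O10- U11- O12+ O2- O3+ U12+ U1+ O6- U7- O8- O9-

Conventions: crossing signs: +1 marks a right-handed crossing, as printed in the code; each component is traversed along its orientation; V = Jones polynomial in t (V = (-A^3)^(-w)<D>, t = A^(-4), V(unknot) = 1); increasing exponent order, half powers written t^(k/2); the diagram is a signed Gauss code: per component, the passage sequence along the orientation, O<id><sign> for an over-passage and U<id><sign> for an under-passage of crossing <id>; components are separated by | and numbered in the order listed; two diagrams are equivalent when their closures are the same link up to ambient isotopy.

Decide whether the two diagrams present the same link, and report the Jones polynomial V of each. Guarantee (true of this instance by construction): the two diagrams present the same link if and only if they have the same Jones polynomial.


equivalent: no
V(D1) = -t^-6 + t^-5 - t^-4 + 2t^-3 - t^-2 + t^-1  (w -4, c 10, <D> = A^-8 - A^-4 + 2 - A^4 + A^8 - A^12)
V(D2) = t^-8 - 2t^-7 + t^-6 - 2t^-5 + 2t^-4 + t^-2  (w -6, c 12, <D> = A^-10 + 2A^-2 - 2A^2 + A^6 - 2A^10 + A^14)
why: V(t) takes 2 values over 2 diagrams, fixing the grouping


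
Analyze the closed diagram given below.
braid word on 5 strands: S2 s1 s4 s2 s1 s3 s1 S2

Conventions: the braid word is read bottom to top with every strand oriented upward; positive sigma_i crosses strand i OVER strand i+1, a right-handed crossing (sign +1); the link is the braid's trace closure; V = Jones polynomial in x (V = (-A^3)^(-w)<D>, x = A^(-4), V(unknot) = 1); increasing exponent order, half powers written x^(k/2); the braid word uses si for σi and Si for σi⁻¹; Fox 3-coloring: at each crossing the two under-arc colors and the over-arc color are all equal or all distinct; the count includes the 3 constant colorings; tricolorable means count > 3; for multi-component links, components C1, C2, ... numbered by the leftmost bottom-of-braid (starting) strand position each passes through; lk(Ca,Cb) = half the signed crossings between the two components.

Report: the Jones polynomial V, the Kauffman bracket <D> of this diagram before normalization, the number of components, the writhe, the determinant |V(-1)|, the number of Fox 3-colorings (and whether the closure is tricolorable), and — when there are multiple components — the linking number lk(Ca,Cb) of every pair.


V(x) = 1
bracket: A^12, w = +4
1 component, writhe +4, over 8 crossings
det 1, colorings 3 of 3^8 — not tricolorable
observation: det 1 = |V(-1)|; not divisible by 3, so not tricolorable


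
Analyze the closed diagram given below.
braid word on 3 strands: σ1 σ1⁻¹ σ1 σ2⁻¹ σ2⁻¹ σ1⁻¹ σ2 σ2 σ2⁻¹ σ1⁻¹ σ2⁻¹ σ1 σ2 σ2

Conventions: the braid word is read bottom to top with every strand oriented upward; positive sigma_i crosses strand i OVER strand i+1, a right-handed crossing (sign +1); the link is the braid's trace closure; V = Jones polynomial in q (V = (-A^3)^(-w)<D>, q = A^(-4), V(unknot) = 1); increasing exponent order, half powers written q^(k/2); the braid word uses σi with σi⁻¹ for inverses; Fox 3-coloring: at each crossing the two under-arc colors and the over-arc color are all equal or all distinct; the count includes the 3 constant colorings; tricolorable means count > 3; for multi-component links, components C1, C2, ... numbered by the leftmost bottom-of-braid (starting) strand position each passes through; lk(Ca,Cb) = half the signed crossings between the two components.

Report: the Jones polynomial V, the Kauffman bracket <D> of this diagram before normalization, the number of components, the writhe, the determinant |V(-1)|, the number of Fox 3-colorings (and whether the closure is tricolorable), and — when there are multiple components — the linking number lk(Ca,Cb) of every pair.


V(q) = -q^-3 + q^-2 - q^-1 + 3 - q + q^2 - q^3
bracket: -A^-12 + A^-8 - A^-4 + 3 - A^4 + A^8 - A^12, w = 0
1 component, writhe 0, over 14 crossings
det 9, colorings 27 of 3^14 — tricolorable
observation: the span of V is 6, forcing >= 6 crossings in any diagram


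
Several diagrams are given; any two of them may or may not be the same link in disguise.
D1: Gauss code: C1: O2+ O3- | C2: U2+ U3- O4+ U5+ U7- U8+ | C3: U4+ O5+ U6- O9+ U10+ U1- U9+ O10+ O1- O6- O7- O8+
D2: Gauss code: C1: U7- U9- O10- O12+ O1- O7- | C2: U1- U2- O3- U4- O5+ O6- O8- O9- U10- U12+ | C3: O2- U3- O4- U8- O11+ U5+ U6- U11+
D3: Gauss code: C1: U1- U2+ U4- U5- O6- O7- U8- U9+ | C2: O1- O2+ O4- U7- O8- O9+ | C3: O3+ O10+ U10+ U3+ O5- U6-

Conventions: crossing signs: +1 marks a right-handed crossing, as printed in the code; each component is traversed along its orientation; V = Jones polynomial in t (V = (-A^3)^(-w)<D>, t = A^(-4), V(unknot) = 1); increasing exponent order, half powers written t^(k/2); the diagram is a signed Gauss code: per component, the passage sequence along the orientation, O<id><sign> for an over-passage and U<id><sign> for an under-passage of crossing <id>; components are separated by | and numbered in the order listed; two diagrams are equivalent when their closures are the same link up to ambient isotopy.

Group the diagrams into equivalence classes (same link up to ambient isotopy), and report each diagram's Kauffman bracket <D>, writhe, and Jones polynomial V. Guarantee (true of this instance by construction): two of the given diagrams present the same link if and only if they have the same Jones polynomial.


classes: {D1} | {D2} | {D3}
V(D1) = 1 + t + t^2 + t^3  [10 crossings, <D> = A^-6 + A^-2 + A^2 + A^6, w = +2]
V(D2) = t^-8 - t^-7 + 2t^-6 - t^-5 + 2t^-4 + t^-2  (w -6, c 12, <D> = A^-10 + 2A^-2 - A^2 + 2A^6 - A^10 + A^14)
V(D3) = t^-5 + 2t^-3 + t^-1  (w -2, c 10, <D> = A^-2 + 2A^6 + A^14)
insight: comparing 3 Jones polynomials yields 3 groups


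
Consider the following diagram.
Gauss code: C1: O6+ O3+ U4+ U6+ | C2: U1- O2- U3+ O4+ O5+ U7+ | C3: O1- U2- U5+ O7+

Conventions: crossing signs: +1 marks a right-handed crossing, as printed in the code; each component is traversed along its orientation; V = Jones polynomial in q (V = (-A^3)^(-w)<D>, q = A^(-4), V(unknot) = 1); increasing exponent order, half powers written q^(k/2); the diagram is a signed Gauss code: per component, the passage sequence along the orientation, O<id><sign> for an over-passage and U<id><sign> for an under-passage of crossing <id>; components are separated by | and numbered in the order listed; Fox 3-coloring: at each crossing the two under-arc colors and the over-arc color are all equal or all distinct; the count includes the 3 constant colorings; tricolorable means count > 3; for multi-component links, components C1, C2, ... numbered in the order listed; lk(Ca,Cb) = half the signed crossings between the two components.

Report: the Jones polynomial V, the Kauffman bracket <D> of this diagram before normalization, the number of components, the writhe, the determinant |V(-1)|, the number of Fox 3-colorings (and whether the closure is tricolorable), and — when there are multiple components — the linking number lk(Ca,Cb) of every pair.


Jones polynomial: V(q) = 1 + q + q^2 + q^3
<D> = -A^-3 - A - A^5 - A^9; writhe +3
components 3, writhe +3 (7 crossings)
linking number lk(C1,C2) = +1
lk(C1,C3): 0
lk(C2,C3) = 0
3-colorings: 9 of 3^7, det 0 — tricolorable
note: w = +3 shifts under R1 moves; the (-A^3)^(-3) factor cancels that in V


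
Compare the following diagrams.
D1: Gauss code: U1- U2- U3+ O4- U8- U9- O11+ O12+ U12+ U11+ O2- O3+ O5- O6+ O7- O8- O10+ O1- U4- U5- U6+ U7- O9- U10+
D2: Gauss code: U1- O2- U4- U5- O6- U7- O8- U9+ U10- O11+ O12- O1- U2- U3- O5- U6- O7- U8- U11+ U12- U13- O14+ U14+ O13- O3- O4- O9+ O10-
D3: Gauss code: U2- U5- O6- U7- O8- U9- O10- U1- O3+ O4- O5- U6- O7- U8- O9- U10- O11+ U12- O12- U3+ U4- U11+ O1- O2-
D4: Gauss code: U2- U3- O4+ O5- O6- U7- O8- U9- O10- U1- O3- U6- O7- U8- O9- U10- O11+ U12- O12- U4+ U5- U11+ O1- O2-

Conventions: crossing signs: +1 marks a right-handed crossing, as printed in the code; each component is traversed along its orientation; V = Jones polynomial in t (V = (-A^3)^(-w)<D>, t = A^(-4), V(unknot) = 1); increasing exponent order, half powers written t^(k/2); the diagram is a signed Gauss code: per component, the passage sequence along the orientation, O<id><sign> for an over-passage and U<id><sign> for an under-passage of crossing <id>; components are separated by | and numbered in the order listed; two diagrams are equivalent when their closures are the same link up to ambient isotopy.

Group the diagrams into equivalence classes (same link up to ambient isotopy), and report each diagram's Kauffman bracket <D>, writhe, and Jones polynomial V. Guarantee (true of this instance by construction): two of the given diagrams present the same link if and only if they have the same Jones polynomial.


classes: {D1} | {D2, D3, D4}
V(D1) = -t^-4 + t^-3 + t^-1  [12 crossings, <D> = A^-2 + A^6 - A^10, w = -2]
V(D2) = -t^-10 + t^-9 - t^-8 + t^-7 - t^-6 + t^-5 + t^-3  (w -8, c 14, <D> = A^-12 + A^-4 - 1 + A^4 - A^8 + A^12 - A^16)
V(D3) = -t^-10 + t^-9 - t^-8 + t^-7 - t^-6 + t^-5 + t^-3  [12 crossings, <D> = A^-12 + A^-4 - 1 + A^4 - A^8 + A^12 - A^16, w = -8]
D4 (bracket A^-12 + A^-4 - 1 + A^4 - A^8 + A^12 - A^16; 12 crossings at w = -8): V = -t^-10 + t^-9 - t^-8 + t^-7 - t^-6 + t^-5 + t^-3
insight: 2 classes among 4 diagrams; unequal V(t) rules out equality
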